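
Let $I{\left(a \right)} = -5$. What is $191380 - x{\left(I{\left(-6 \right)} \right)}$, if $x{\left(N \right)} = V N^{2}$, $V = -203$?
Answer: $196455$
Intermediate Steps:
$x{\left(N \right)} = - 203 N^{2}$
$191380 - x{\left(I{\left(-6 \right)} \right)} = 191380 - - 203 \left(-5\right)^{2} = 191380 - \left(-203\right) 25 = 191380 - -5075 = 191380 + 5075 = 196455$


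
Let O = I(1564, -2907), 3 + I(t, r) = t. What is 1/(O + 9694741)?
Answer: 1/9696302 ≈ 1.0313e-7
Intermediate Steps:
I(t, r) = -3 + t
O = 1561 (O = -3 + 1564 = 1561)
1/(O + 9694741) = 1/(1561 + 9694741) = 1/9696302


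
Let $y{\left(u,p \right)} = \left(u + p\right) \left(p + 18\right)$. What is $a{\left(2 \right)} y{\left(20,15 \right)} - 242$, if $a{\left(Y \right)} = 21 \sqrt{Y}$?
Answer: $-242 + 24255 \sqrt{2} \approx 34060.0$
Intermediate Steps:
$y{\left(u,p \right)} = \left(18 + p\right) \left(p + u\right)$ ($y{\left(u,p \right)} = \left(p + u\right) \left(18 + p\right) = \left(18 + p\right) \left(p + u\right)$)
$a{\left(2 \right)} y{\left(20,15 \right)} - 242 = 21 \sqrt{2} \left(15^{2} + 18 \cdot 15 + 18 \cdot 20 + 15 \cdot 20\right) - 242 = 21 \sqrt{2} \left(225 + 270 + 360 + 300\right) - 242 = 21 \sqrt{2} \cdot 1155 - 242 = 24255 \sqrt{2} - 242 = -242 + 24255 \sqrt{2}$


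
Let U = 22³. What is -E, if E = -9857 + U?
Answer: -791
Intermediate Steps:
U = 10648
E = 791 (E = -9857 + 10648 = 791)
-E = -1*791 = -791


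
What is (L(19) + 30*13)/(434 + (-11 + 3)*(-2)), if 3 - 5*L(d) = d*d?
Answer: 796/1125 ≈ 0.70756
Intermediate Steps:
L(d) = 3/5 - d**2/5 (L(d) = 3/5 - d*d/5 = 3/5 - d**2/5)
(L(19) + 30*13)/(434 + (-11 + 3)*(-2)) = ((3/5 - 1/5*19**2) + 30*13)/(434 + (-11 + 3)*(-2)) = ((3/5 - 1/5*361) + 390)/(434 - 8*(-2)) = ((3/5 - 361/5) + 390)/(434 + 16) = (-358/5 + 390)/450 = (1592/5)*(1/450) = 796/1125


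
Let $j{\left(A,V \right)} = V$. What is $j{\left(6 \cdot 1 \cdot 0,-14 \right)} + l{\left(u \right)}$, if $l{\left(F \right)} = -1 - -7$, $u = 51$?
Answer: $-8$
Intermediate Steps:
$l{\left(F \right)} = 6$ ($l{\left(F \right)} = -1 + 7 = 6$)
$j{\left(6 \cdot 1 \cdot 0,-14 \right)} + l{\left(u \right)} = -14 + 6 = -8$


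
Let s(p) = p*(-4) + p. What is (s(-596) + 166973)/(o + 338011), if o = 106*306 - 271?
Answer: 168761/370176 ≈ 0.45589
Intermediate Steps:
s(p) = -3*p (s(p) = -4*p + p = -3*p)
o = 32165 (o = 32436 - 271 = 32165)
(s(-596) + 166973)/(o + 338011) = (-3*(-596) + 166973)/(32165 + 338011) = (1788 + 166973)/370176 = 168761*(1/370176) = 168761/370176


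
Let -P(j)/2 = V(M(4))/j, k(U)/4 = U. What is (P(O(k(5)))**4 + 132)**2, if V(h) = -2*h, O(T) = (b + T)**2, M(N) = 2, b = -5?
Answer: 114447949961307823027216/6568408355712890625 ≈ 17424.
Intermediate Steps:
k(U) = 4*U
O(T) = (-5 + T)**2
P(j) = 8/j (P(j) = -2*(-2*2)/j = -(-8)/j = 8/j)
(P(O(k(5)))**4 + 132)**2 = ((8/((-5 + 4*5)**2))**4 + 132)**2 = ((8/((-5 + 20)**2))**4 + 132)**2 = ((8/(15**2))**4 + 132)**2 = ((8/225)**4 + 132)**2 = (4096/2562890625 + 132)**2 = (338301566596/2562890625)**2 = 114447949961307823027216/6568408355712890625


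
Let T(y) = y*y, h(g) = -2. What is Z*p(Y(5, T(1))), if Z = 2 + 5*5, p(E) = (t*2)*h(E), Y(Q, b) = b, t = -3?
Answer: 324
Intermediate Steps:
T(y) = y**2
p(E) = 12 (p(E) = -3*2*(-2) = -6*(-2) = 12)
Z = 27 (Z = 2 + 25 = 27)
Z*p(Y(5, T(1))) = 27*12 = 324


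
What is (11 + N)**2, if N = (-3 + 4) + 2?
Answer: 196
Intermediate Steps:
N = 3 (N = 1 + 2 = 3)
(11 + N)**2 = (11 + 3)**2 = 14**2 = 196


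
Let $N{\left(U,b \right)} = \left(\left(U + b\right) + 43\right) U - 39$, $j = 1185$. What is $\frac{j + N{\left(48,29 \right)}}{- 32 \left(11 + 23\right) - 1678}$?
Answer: $- \frac{1151}{461} \approx -2.4967$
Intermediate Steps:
$N{\left(U,b \right)} = -39 + U \left(43 + U + b\right)$ ($N{\left(U,b \right)} = \left(43 + U + b\right) U - 39 = U \left(43 + U + b\right) - 39 = -39 + U \left(43 + U + b\right)$)
$\frac{j + N{\left(48,29 \right)}}{- 32 \left(11 + 23\right) - 1678} = \frac{1185 + \left(-39 + 48^{2} + 43 \cdot 48 + 48 \cdot 29\right)}{- 32 \left(11 + 23\right) - 1678} = \frac{1185 + \left(-39 + 2304 + 2064 + 1392\right)}{\left(-32\right) 34 - 1678} = \frac{1185 + 5721}{-1088 - 1678} = \frac{6906}{-2766} = 6906 \left(- \frac{1}{2766}\right) = - \frac{1151}{461}$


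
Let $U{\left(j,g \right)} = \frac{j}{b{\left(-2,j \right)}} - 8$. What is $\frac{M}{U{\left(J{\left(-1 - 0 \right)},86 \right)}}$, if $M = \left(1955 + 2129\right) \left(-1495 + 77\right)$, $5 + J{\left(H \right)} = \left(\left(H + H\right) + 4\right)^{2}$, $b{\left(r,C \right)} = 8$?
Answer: $\frac{46328896}{65} \approx 7.1275 \cdot 10^{5}$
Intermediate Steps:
$J{\left(H \right)} = -5 + \left(4 + 2 H\right)^{2}$ ($J{\left(H \right)} = -5 + \left(\left(H + H\right) + 4\right)^{2} = -5 + \left(2 H + 4\right)^{2} = -5 + \left(4 + 2 H\right)^{2}$)
$M = -5791112$ ($M = 4084 \left(-1418\right) = -5791112$)
$U{\left(j,g \right)} = -8 + \frac{j}{8}$ ($U{\left(j,g \right)} = \frac{j}{8} - 8 = -8 + \frac{j}{8}$)
$\frac{M}{U{\left(J{\left(-1 - 0 \right)},86 \right)}} = - \frac{5791112}{-8 + \frac{-5 + 4 \left(2 - 1\right)^{2}}{8}} = - \frac{5791112}{-8 + \frac{-5 + 4 \cdot 1^{2}}{8}} = - \frac{5791112}{-8 + \frac{-5 + 4 \cdot 1}{8}} = - \frac{5791112}{-8 + \frac{-5 + 4}{8}} = - \frac{5791112}{-8 + \frac{1}{8} \left(-1\right)} = - \frac{5791112}{-8 - \frac{1}{8}} = - \frac{5791112}{- \frac{65}{8}} = \left(-5791112\right) \left(- \frac{8}{65}\right) = \frac{46328896}{65}$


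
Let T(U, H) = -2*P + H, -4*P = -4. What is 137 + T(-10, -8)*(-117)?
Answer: 1307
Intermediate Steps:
P = 1 (P = -¼*(-4) = 1)
T(U, H) = -2 + H (T(U, H) = -2*1 + H = -2 + H)
137 + T(-10, -8)*(-117) = 137 + (-2 - 8)*(-117) = 137 - 10*(-117) = 137 + 1170 = 1307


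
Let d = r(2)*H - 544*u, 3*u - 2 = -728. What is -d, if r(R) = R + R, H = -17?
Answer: -131580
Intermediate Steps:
u = -242 (u = ⅔ + (⅓)*(-728) = ⅔ - 728/3 = -242)
r(R) = 2*R
d = 131580 (d = (2*2)*(-17) - 544*(-242) = 4*(-17) + 131648 = -68 + 131648 = 131580)
-d = -1*131580 = -131580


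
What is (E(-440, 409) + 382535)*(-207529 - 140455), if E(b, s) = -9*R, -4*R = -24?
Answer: -133097268304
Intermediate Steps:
R = 6 (R = -¼*(-24) = 6)
E(b, s) = -54 (E(b, s) = -9*6 = -54)
(E(-440, 409) + 382535)*(-207529 - 140455) = (-54 + 382535)*(-207529 - 140455) = 382481*(-347984) = -133097268304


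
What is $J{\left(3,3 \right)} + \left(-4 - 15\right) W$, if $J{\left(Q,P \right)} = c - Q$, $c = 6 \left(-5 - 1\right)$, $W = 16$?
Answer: $-343$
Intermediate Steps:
$c = -36$ ($c = 6 \left(-6\right) = -36$)
$J{\left(Q,P \right)} = -36 - Q$
$J{\left(3,3 \right)} + \left(-4 - 15\right) W = \left(-36 - 3\right) + \left(-4 - 15\right) 16 = -39 - 304 = -343$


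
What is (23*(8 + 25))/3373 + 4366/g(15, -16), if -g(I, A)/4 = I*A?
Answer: 7727579/1619040 ≈ 4.7729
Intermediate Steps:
g(I, A) = -4*A*I (g(I, A) = -4*I*A = -4*A*I)
(23*(8 + 25))/3373 + 4366/g(15, -16) = (23*(8 + 25))/3373 + 4366/((-4*(-16)*15)) = (23*33)*(1/3373) + 4366/960 = 759*(1/3373) + 4366*(1/960) = 759/3373 + 2183/480 = 7727579/1619040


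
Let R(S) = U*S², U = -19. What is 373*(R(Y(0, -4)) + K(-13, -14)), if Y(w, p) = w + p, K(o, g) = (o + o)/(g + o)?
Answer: -3051886/27 ≈ -1.1303e+5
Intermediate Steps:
K(o, g) = 2*o/(g + o) (K(o, g) = (2*o)/(g + o) = 2*o/(g + o))
Y(w, p) = p + w
R(S) = -19*S²
373*(R(Y(0, -4)) + K(-13, -14)) = 373*(-19*(-4 + 0)² + 2*(-13)/(-14 - 13)) = 373*(-19*(-4)² + 2*(-13)/(-27)) = 373*(-19*16 + 2*(-13)*(-1/27)) = 373*(-304 + 26/27) = 373*(-8182/27) = -3051886/27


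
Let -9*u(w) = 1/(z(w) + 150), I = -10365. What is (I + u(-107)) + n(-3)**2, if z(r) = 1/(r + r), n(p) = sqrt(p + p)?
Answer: -2996088775/288891 ≈ -10371.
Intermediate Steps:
n(p) = sqrt(2)*sqrt(p) (n(p) = sqrt(2*p) = sqrt(2)*sqrt(p))
z(r) = 1/(2*r)
u(w) = -1/(9*(150 + 1/(2*w))) (u(w) = -1/(9*(1/(2*w) + 150)) = -1/(9*(150 + 1/(2*w))))
(I + u(-107)) + n(-3)**2 = (-10365 - 2*(-107)/(9 + 2700*(-107))) + (sqrt(2)*sqrt(-3))**2 = (-10365 - 2*(-107)/(9 - 288900)) + (sqrt(2)*(I*sqrt(3)))**2 = (-10365 - 2*(-107)/(-288891)) + (I*sqrt(6))**2 = (-10365 - 2*(-107)*(-1/288891)) - 6 = (-10365 - 214/288891) - 6 = -2994355429/288891 - 6 = -2996088775/288891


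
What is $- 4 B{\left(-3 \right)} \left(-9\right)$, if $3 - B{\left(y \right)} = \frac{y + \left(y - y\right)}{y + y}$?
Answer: $90$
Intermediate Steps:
$B{\left(y \right)} = \frac{5}{2}$ ($B{\left(y \right)} = 3 - \frac{y + \left(y - y\right)}{y + y} = 3 - \frac{y + 0}{2 y} = 3 - y \frac{1}{2 y} = 3 - \frac{1}{2} = \frac{5}{2}$)
$- 4 B{\left(-3 \right)} \left(-9\right) = - 4 \cdot \frac{5}{2} \left(-9\right) = \left(-4\right) \left(- \frac{45}{2}\right) = 90$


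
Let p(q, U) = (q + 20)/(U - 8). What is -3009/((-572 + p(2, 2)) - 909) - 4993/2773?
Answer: 164297/726526 ≈ 0.22614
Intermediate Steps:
p(q, U) = (20 + q)/(-8 + U)
-3009/((-572 + p(2, 2)) - 909) - 4993/2773 = -3009/((-572 + (20 + 2)/(-8 + 2)) - 909) - 4993/2773 = -3009/((-572 + 22/(-6)) - 909) - 4993*1/2773 = -3009/((-572 - ⅙*22) - 909) - 4993/2773 = -3009/((-572 - 11/3) - 909) - 4993/2773 = -3009/(-1727/3 - 909) - 4993/2773 = -3009/(-4454/3) - 4993/2773 = -3009*(-3/4454) - 4993/2773 = 531/262 - 4993/2773 = 164297/726526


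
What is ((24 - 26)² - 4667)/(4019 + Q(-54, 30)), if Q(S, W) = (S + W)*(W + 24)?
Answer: -4663/2723 ≈ -1.7125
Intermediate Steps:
Q(S, W) = (24 + W)*(S + W) (Q(S, W) = (S + W)*(24 + W) = (24 + W)*(S + W))
((24 - 26)² - 4667)/(4019 + Q(-54, 30)) = ((24 - 26)² - 4667)/(4019 + (30² + 24*(-54) + 24*30 - 54*30)) = ((-2)² - 4667)/(4019 + (900 - 1296 + 720 - 1620)) = (4 - 4667)/(4019 - 1296) = -4663/2723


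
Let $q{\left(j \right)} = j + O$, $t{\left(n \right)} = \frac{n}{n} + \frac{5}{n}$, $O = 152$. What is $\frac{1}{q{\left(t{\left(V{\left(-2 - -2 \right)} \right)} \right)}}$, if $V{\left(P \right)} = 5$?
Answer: $\frac{1}{154} \approx 0.0064935$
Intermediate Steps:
$t{\left(n \right)} = 1 + \frac{5}{n}$
$q{\left(j \right)} = 152 + j$ ($q{\left(j \right)} = j + 152 = 152 + j$)
$\frac{1}{q{\left(t{\left(V{\left(-2 - -2 \right)} \right)} \right)}} = \frac{1}{152 + \frac{5 + 5}{5}} = \frac{1}{152 + \frac{1}{5} \cdot 10} = \frac{1}{152 + 2} = \frac{1}{154}$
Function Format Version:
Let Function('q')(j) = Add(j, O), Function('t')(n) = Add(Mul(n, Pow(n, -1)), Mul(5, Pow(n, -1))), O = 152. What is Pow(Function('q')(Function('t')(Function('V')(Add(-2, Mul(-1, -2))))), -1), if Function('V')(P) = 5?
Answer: Rational(1, 154) ≈ 0.0064935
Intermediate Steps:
Function('t')(n) = Add(1, Mul(5, Pow(n, -1)))
Function('q')(j) = Add(152, j) (Function('q')(j) = Add(j, 152) = Add(152, j))
Pow(Function('q')(Function('t')(Function('V')(Add(-2, Mul(-1, -2))))), -1) = Pow(Add(152, Mul(Pow(5, -1), Add(5, 5))), -1) = Pow(Add(152, Mul(Rational(1, 5), 10)), -1) = Pow(Add(152, 2), -1) = Pow(154, -1) = Rational(1, 154)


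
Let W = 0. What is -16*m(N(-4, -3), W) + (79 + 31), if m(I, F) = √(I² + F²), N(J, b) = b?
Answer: 62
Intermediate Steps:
m(I, F) = √(F² + I²)
-16*m(N(-4, -3), W) + (79 + 31) = -16*√(0² + (-3)²) + (79 + 31) = -16*√(0 + 9) + 110 = -16*√9 + 110 = -16*3 + 110 = -48 + 110 = 62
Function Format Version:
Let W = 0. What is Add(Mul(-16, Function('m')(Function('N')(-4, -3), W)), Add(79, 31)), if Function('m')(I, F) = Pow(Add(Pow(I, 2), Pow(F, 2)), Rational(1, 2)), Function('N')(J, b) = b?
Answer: 62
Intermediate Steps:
Function('m')(I, F) = Pow(Add(Pow(F, 2), Pow(I, 2)), Rational(1, 2))
Add(Mul(-16, Function('m')(Function('N')(-4, -3), W)), Add(79, 31)) = Add(Mul(-16, Pow(Add(Pow(0, 2), Pow(-3, 2)), Rational(1, 2))), Add(79, 31)) = Add(Mul(-16, Pow(Add(0, 9), Rational(1, 2))), 110) = Add(Mul(-16, Pow(9, Rational(1, 2))), 110) = Add(Mul(-16, 3), 110) = Add(-48, 110) = 62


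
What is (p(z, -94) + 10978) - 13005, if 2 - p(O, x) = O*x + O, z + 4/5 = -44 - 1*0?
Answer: -30957/5 ≈ -6191.4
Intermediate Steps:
z = -224/5 (z = -4/5 + (-44 - 1*0) = -4/5 + (-44 + 0) = -4/5 - 44 = -224/5 ≈ -44.800)
p(O, x) = 2 - O - O*x (p(O, x) = 2 - (O*x + O) = 2 - (O + O*x) = 2 + (-O - O*x) = 2 - O - O*x)
(p(z, -94) + 10978) - 13005 = ((2 - 1*(-224/5) - 1*(-224/5)*(-94)) + 10978) - 13005 = ((2 + 224/5 - 21056/5) + 10978) - 13005 = (-20822/5 + 10978) - 13005 = 34068/5 - 13005 = -30957/5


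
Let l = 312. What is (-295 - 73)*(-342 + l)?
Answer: 11040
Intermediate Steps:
(-295 - 73)*(-342 + l) = (-295 - 73)*(-342 + 312) = -368*(-30) = 11040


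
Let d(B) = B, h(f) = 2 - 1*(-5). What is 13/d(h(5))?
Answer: 13/7 ≈ 1.8571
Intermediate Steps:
h(f) = 7 (h(f) = 2 + 5 = 7)
13/d(h(5)) = 13/7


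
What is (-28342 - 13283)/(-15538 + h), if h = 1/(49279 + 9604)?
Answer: 2451004875/914924053 ≈ 2.6789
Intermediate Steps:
h = 1/58883 ≈ 1.6983e-5
(-28342 - 13283)/(-15538 + h) = (-28342 - 13283)/(-15538 + 1/58883) = -41625/(-914924053/58883) = -41625*(-58883/914924053) = 2451004875/914924053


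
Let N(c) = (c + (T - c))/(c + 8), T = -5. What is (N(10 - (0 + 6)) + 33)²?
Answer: 152881/144 ≈ 1061.7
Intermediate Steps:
N(c) = -5/(8 + c) (N(c) = (c + (-5 - c))/(c + 8) = -5/(8 + c))
(N(10 - (0 + 6)) + 33)² = (-5/(8 + (10 - (0 + 6))) + 33)² = (-5/(8 + (10 - 1*6)) + 33)² = (-5/(8 + (10 - 6)) + 33)² = (-5/(8 + 4) + 33)² = (-5/12 + 33)² = (391/12)² = 152881/144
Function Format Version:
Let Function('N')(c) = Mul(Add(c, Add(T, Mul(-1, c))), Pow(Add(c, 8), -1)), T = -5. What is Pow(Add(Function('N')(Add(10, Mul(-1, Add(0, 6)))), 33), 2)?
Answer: Rational(152881, 144) ≈ 1061.7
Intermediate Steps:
Function('N')(c) = Mul(-5, Pow(Add(8, c), -1)) (Function('N')(c) = Mul(Add(c, Add(-5, Mul(-1, c))), Pow(Add(c, 8), -1)) = Mul(-5, Pow(Add(8, c), -1)))
Pow(Add(Function('N')(Add(10, Mul(-1, Add(0, 6)))), 33), 2) = Pow(Add(Mul(-5, Pow(Add(8, Add(10, Mul(-1, Add(0, 6)))), -1)), 33), 2) = Pow(Add(Mul(-5, Pow(Add(8, Add(10, Mul(-1, 6))), -1)), 33), 2) = Pow(Add(Mul(-5, Pow(Add(8, Add(10, -6)), -1)), 33), 2) = Pow(Add(Mul(-5, Pow(Add(8, 4), -1)), 33), 2) = Pow(Add(Mul(-5, Pow(12, -1)), 33), 2) = Pow(Add(Mul(-5, Rational(1, 12)), 33), 2) = Pow(Add(Rational(-5, 12), 33), 2) = Pow(Rational(391, 12), 2) = Rational(152881, 144)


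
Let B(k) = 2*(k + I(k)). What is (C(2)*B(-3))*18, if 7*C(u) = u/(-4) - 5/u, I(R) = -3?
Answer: 648/7 ≈ 92.571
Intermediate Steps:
C(u) = -5/(7*u) - u/28 (C(u) = (u/(-4) - 5/u)/7 = (u*(-¼) - 5/u)/7 = (-u/4 - 5/u)/7 = (-5/u - u/4)/7 = -5/(7*u) - u/28)
B(k) = -6 + 2*k (B(k) = 2*(k - 3) = 2*(-3 + k) = -6 + 2*k)
(C(2)*B(-3))*18 = (((1/28)*(-20 - 1*2²)/2)*(-6 + 2*(-3)))*18 = (((1/28)*(½)*(-20 - 1*4))*(-6 - 6))*18 = (((1/28)*(½)*(-20 - 4))*(-12))*18 = (((1/28)*(½)*(-24))*(-12))*18 = -3/7*(-12)*18 = (36/7)*18 = 648/7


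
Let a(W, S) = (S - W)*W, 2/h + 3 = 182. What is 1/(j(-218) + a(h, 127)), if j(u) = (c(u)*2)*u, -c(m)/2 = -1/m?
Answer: 32041/173626 ≈ 0.18454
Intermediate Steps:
c(m) = 2/m (c(m) = -(-2)/m = 2/m)
h = 2/179 (h = 2/(-3 + 182) = 2/179 ≈ 0.011173)
j(u) = 4 (j(u) = ((2/u)*2)*u = (4/u)*u = 4)
a(W, S) = W*(S - W)
1/(j(-218) + a(h, 127)) = 1/(4 + 2*(127 - 1*2/179)/179) = 1/(4 + 2*(127 - 2/179)/179) = 1/(4 + (2/179)*(22731/179)) = 1/(4 + 45462/32041) = 1/(173626/32041) = 32041/173626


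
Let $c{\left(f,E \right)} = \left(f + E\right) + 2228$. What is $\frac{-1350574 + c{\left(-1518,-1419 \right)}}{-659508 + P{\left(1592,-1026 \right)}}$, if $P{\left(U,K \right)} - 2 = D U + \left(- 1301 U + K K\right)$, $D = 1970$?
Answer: $- \frac{1351283}{1458218} \approx -0.92667$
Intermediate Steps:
$c{\left(f,E \right)} = 2228 + E + f$ ($c{\left(f,E \right)} = \left(E + f\right) + 2228 = 2228 + E + f$)
$P{\left(U,K \right)} = 2 + K^{2} + 669 U$ ($P{\left(U,K \right)} = 2 + \left(1970 U + \left(- 1301 U + K K\right)\right) = 2 + \left(1970 U + \left(- 1301 U + K^{2}\right)\right) = 2 + \left(1970 U + \left(K^{2} - 1301 U\right)\right) = 2 + \left(K^{2} + 669 U\right) = 2 + K^{2} + 669 U$)
$\frac{-1350574 + c{\left(-1518,-1419 \right)}}{-659508 + P{\left(1592,-1026 \right)}} = \frac{-1350574 - 709}{-659508 + \left(2 + \left(-1026\right)^{2} + 669 \cdot 1592\right)} = \frac{-1350574 - 709}{-659508 + \left(2 + 1052676 + 1065048\right)} = - \frac{1351283}{-659508 + 2117726} = - \frac{1351283}{1458218}$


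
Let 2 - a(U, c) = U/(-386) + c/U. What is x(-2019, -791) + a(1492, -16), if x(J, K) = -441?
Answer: -31324141/71989 ≈ -435.12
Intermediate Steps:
a(U, c) = 2 + U/386 - c/U (a(U, c) = 2 - (U/(-386) + c/U) = 2 - (U*(-1/386) + c/U) = 2 - (-U/386 + c/U) = 2 + (U/386 - c/U) = 2 + U/386 - c/U)
x(-2019, -791) + a(1492, -16) = -441 + (2 + (1/386)*1492 - 1*(-16)/1492) = -441 + (2 + 746/193 - 1*(-16)*1/1492) = -441 + (2 + 746/193 + 4/373) = -441 + 423008/71989 = -31324141/71989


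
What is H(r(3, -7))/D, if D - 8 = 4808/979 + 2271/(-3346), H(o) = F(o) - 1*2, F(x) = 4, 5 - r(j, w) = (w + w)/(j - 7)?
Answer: 6551468/40070131 ≈ 0.16350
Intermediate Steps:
r(j, w) = 5 - 2*w/(-7 + j) (r(j, w) = 5 - (w + w)/(j - 7) = 5 - 2*w/(-7 + j))
H(o) = 2 (H(o) = 4 - 1*2 = 4 - 2 = 2)
D = 40070131/3275734 (D = 8 + (4808/979 + 2271/(-3346)) = 8 + (4808*(1/979) + 2271*(-1/3346)) = 8 + (4808/979 - 2271/3346) = 8 + 13864259/3275734 = 40070131/3275734 ≈ 12.232)
H(r(3, -7))/D = 2/(40070131/3275734) = 2*(3275734/40070131) = 6551468/40070131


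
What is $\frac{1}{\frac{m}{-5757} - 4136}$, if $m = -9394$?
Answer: $- \frac{5757}{23801558} \approx -0.00024187$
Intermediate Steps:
$\frac{1}{\frac{m}{-5757} - 4136} = \frac{1}{- \frac{9394}{-5757} - 4136} = \frac{1}{\left(-9394\right) \left(- \frac{1}{5757}\right) - 4136} = \frac{1}{\frac{9394}{5757} - 4136} = \frac{1}{- \frac{23801558}{5757}} = - \frac{5757}{23801558}$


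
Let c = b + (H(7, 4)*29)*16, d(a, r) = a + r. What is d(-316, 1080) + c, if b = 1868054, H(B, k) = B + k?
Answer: 1873922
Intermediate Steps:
c = 1873158 (c = 1868054 + ((7 + 4)*29)*16 = 1868054 + (11*29)*16 = 1868054 + 319*16 = 1868054 + 5104 = 1873158)
d(-316, 1080) + c = (-316 + 1080) + 1873158 = 764 + 1873158 = 1873922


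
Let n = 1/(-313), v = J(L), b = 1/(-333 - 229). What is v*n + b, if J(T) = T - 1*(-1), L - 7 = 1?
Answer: -5371/175906 ≈ -0.030533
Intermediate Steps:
b = -1/562 (b = 1/(-562) = -1/562 ≈ -0.0017794)
L = 8 (L = 7 + 1 = 8)
J(T) = 1 + T (J(T) = T + 1 = 1 + T)
v = 9 (v = 1 + 8 = 9)
n = -1/313 ≈ -0.0031949
v*n + b = 9*(-1/313) - 1/562 = -9/313 - 1/562 = -5371/175906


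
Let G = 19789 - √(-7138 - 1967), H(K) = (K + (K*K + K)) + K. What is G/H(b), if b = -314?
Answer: 19789/97654 - I*√9105/97654 ≈ 0.20264 - 0.00097713*I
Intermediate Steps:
H(K) = K² + 3*K (H(K) = (K + (K² + K)) + K = (K + (K + K²)) + K = (K² + 2*K) + K = K² + 3*K)
G = 19789 - I*√9105 (G = 19789 - √(-9105) = 19789 - I*√9105 ≈ 19789.0 - 95.42*I)
G/H(b) = (19789 - I*√9105)/((-314*(3 - 314))) = (19789 - I*√9105)/((-314*(-311))) = (19789 - I*√9105)/97654 = (19789 - I*√9105)*(1/97654) = 19789/97654 - I*√9105/97654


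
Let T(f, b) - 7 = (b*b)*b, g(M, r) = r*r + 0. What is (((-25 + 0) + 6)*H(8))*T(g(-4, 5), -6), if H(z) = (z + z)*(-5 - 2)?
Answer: -444752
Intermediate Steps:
g(M, r) = r² (g(M, r) = r² + 0 = r²)
H(z) = -14*z (H(z) = (2*z)*(-7) = -14*z)
T(f, b) = 7 + b³ (T(f, b) = 7 + (b*b)*b = 7 + b²*b = 7 + b³)
(((-25 + 0) + 6)*H(8))*T(g(-4, 5), -6) = (((-25 + 0) + 6)*(-14*8))*(7 + (-6)³) = ((-25 + 6)*(-112))*(7 - 216) = -19*(-112)*(-209) = 2128*(-209) = -444752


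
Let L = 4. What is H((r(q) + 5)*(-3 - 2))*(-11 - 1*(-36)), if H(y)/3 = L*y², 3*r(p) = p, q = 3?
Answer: 270000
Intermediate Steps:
r(p) = p/3
H(y) = 12*y² (H(y) = 3*(4*y²) = 12*y²)
H((r(q) + 5)*(-3 - 2))*(-11 - 1*(-36)) = (12*(((⅓)*3 + 5)*(-3 - 2))²)*(-11 - 1*(-36)) = (12*((1 + 5)*(-5))²)*(-11 + 36) = (12*(6*(-5))²)*25 = (12*(-30)²)*25 = (12*900)*25 = 10800*25 = 270000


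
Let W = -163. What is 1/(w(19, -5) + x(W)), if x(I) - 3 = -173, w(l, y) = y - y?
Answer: -1/170 ≈ -0.0058824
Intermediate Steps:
w(l, y) = 0
x(I) = -170 (x(I) = 3 - 173 = -170)
1/(w(19, -5) + x(W)) = 1/(0 - 170) = 1/(-170) = -1/170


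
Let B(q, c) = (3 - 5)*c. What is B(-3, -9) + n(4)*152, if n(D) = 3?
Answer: 474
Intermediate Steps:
B(q, c) = -2*c
B(-3, -9) + n(4)*152 = -2*(-9) + 3*152 = 18 + 456 = 474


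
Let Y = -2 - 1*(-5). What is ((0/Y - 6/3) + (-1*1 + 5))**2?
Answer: 4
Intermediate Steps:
Y = 3 (Y = -2 + 5 = 3)
((0/Y - 6/3) + (-1*1 + 5))**2 = ((0/3 - 6/3) + (-1*1 + 5))**2 = ((0*(1/3) - 6*1/3) + (-1 + 5))**2 = ((0 - 2) + 4)**2 = (-2 + 4)**2 = 2**2 = 4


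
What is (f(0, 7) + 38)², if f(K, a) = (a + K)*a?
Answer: 7569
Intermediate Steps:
f(K, a) = a*(K + a) (f(K, a) = (K + a)*a = a*(K + a))
(f(0, 7) + 38)² = (7*(0 + 7) + 38)² = (7*7 + 38)² = (49 + 38)² = 87² = 7569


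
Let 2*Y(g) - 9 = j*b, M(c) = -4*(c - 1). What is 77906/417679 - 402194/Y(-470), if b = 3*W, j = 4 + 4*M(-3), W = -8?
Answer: 336102416890/677893017 ≈ 495.80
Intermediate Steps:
M(c) = 4 - 4*c (M(c) = -4*(-1 + c) = 4 - 4*c)
j = 68 (j = 4 + 4*(4 - 4*(-3)) = 4 + 4*(4 + 12) = 4 + 4*16 = 4 + 64 = 68)
b = -24 (b = 3*(-8) = -24)
Y(g) = -1623/2 (Y(g) = 9/2 + (68*(-24))/2 = 9/2 + (½)*(-1632) = 9/2 - 816 = -1623/2)
77906/417679 - 402194/Y(-470) = 77906/417679 - 402194/(-1623/2) = 77906*(1/417679) - 402194*(-2/1623) = 77906/417679 + 804388/1623 = 336102416890/677893017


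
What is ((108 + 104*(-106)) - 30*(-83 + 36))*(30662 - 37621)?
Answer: 66152254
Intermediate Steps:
((108 + 104*(-106)) - 30*(-83 + 36))*(30662 - 37621) = ((108 - 11024) - 30*(-47))*(-6959) = (-10916 + 1410)*(-6959) = -9506*(-6959) = 66152254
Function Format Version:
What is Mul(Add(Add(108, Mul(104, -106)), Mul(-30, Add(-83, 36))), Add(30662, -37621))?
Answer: 66152254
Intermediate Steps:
Mul(Add(Add(108, Mul(104, -106)), Mul(-30, Add(-83, 36))), Add(30662, -37621)) = Mul(Add(Add(108, -11024), Mul(-30, -47)), -6959) = Mul(Add(-10916, 1410), -6959) = Mul(-9506, -6959) = 66152254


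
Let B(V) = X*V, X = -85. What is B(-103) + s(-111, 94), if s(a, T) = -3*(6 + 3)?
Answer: 8728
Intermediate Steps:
B(V) = -85*V
s(a, T) = -27 (s(a, T) = -3*9 = -27)
B(-103) + s(-111, 94) = -85*(-103) - 27 = 8755 - 27 = 8728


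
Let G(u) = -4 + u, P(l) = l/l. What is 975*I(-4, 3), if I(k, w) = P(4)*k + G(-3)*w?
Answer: -24375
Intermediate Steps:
P(l) = 1
I(k, w) = k - 7*w (I(k, w) = 1*k + (-4 - 3)*w = k - 7*w)
975*I(-4, 3) = 975*(-4 - 7*3) = 975*(-4 - 21) = 975*(-25) = -24375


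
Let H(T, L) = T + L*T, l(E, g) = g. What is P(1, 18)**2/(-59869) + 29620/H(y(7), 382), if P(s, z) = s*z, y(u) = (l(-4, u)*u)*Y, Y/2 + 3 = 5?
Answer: 437249437/1123561523 ≈ 0.38916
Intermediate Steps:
Y = 4 (Y = -6 + 2*5 = -6 + 10 = 4)
y(u) = 4*u**2 (y(u) = (u*u)*4 = u**2*4 = 4*u**2)
P(1, 18)**2/(-59869) + 29620/H(y(7), 382) = (1*18)**2/(-59869) + 29620/(((4*7**2)*(1 + 382))) = 18**2*(-1/59869) + 29620/(((4*49)*383)) = 324*(-1/59869) + 29620/((196*383)) = -324/59869 + 29620/75068 = -324/59869 + 29620*(1/75068) = -324/59869 + 7405/18767 = 437249437/1123561523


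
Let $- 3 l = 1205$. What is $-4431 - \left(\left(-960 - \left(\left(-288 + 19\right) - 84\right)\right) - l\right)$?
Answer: $- \frac{12677}{3} \approx -4225.7$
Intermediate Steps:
$l = - \frac{1205}{3}$ ($l = \left(- \frac{1}{3}\right) 1205 = - \frac{1205}{3} \approx -401.67$)
$-4431 - \left(\left(-960 - \left(\left(-288 + 19\right) - 84\right)\right) - l\right) = -4431 - \left(\left(-960 - \left(\left(-288 + 19\right) - 84\right)\right) - - \frac{1205}{3}\right) = -4431 - \left(\left(-960 - \left(-269 - 84\right)\right) + \frac{1205}{3}\right) = -4431 - \left(\left(-960 - -353\right) + \frac{1205}{3}\right) = -4431 - \left(\left(-960 + 353\right) + \frac{1205}{3}\right) = -4431 - \left(-607 + \frac{1205}{3}\right) = -4431 - - \frac{616}{3} = -4431 + \frac{616}{3} = - \frac{12677}{3}$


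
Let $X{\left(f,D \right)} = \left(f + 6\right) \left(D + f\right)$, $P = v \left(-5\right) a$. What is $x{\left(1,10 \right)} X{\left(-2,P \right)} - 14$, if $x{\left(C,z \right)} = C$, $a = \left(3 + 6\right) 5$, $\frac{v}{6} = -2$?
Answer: $10778$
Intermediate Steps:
$v = -12$ ($v = 6 \left(-2\right) = -12$)
$a = 45$ ($a = 9 \cdot 5 = 45$)
$P = 2700$ ($P = \left(-12\right) \left(-5\right) 45 = 60 \cdot 45 = 2700$)
$X{\left(f,D \right)} = \left(6 + f\right) \left(D + f\right)$
$x{\left(1,10 \right)} X{\left(-2,P \right)} - 14 = 1 \left(\left(-2\right)^{2} + 6 \cdot 2700 + 6 \left(-2\right) + 2700 \left(-2\right)\right) - 14 = 1 \left(4 + 16200 - 12 - 5400\right) - 14 = 1 \cdot 10792 - 14 = 10792 - 14 = 10778$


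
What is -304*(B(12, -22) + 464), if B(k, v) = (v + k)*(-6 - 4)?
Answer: -171456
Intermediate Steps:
B(k, v) = -10*k - 10*v (B(k, v) = (k + v)*(-10) = -10*k - 10*v)
-304*(B(12, -22) + 464) = -304*((-10*12 - 10*(-22)) + 464) = -304*((-120 + 220) + 464) = -304*(100 + 464) = -304*564 = -171456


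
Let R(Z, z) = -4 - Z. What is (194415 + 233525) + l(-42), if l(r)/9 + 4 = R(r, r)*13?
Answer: 432350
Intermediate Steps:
l(r) = -504 - 117*r (l(r) = -36 + 9*((-4 - r)*13) = -36 + 9*(-52 - 13*r) = -36 + (-468 - 117*r) = -504 - 117*r)
(194415 + 233525) + l(-42) = (194415 + 233525) + (-504 - 117*(-42)) = 427940 + (-504 + 4914) = 427940 + 4410 = 432350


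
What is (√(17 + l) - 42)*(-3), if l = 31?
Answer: 126 - 12*√3 ≈ 105.22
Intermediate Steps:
(√(17 + l) - 42)*(-3) = (√(17 + 31) - 42)*(-3) = (√48 - 42)*(-3) = (4*√3 - 42)*(-3) = (-42 + 4*√3)*(-3) = 126 - 12*√3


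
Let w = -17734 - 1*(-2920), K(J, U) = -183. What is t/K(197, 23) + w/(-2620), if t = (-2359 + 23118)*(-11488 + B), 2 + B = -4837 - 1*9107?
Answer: 230553642447/79910 ≈ 2.8852e+6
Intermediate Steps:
B = -13946 (B = -2 + (-4837 - 1*9107) = -2 + (-4837 - 9107) = -2 - 13944 = -13946)
t = -527984406 (t = (-2359 + 23118)*(-11488 - 13946) = 20759*(-25434) = -527984406)
w = -14814 (w = -17734 + 2920 = -14814)
t/K(197, 23) + w/(-2620) = -527984406/(-183) - 14814/(-2620) = -527984406*(-1/183) - 14814*(-1/2620) = 175994802/61 + 7407/1310 = 230553642447/79910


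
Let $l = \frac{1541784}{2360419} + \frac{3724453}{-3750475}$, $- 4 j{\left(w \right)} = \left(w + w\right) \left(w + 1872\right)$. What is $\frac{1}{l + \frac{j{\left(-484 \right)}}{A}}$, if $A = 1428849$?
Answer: $- \frac{12649160753096922225}{1325604442046862143} \approx -9.5422$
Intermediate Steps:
$j{\left(w \right)} = - \frac{w \left(1872 + w\right)}{2}$ ($j{\left(w \right)} = - \frac{\left(w + w\right) \left(w + 1872\right)}{4} = - \frac{2 w \left(1872 + w\right)}{4} = - \frac{w \left(1872 + w\right)}{2}$)
$l = - \frac{3008847278407}{8852692449025}$ ($l = 1541784 \cdot \frac{1}{2360419} + 3724453 \left(- \frac{1}{3750475}\right) = \frac{1541784}{2360419} - \frac{3724453}{3750475} = - \frac{3008847278407}{8852692449025} \approx -0.33988$)
$\frac{1}{l + \frac{j{\left(-484 \right)}}{A}} = \frac{1}{- \frac{3008847278407}{8852692449025} + \frac{\left(- \frac{1}{2}\right) \left(-484\right) \left(1872 - 484\right)}{1428849}} = \frac{1}{- \frac{3008847278407}{8852692449025} + \left(- \frac{1}{2}\right) \left(-484\right) 1388 \cdot \frac{1}{1428849}} = \frac{1}{- \frac{3008847278407}{8852692449025} + 335896 \cdot \frac{1}{1428849}} = \frac{1}{- \frac{3008847278407}{8852692449025} + \frac{335896}{1428849}} = \frac{1}{- \frac{1325604442046862143}{12649160753096922225}} = - \frac{12649160753096922225}{1325604442046862143}$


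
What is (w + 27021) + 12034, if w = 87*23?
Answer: 41056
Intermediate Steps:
w = 2001
(w + 27021) + 12034 = (2001 + 27021) + 12034 = 29022 + 12034 = 41056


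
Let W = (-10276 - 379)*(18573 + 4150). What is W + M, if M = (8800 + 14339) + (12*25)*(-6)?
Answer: -242092226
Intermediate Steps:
W = -242113565 (W = -10655*22723 = -242113565)
M = 21339 (M = 23139 + 300*(-6) = 23139 - 1800 = 21339)
W + M = -242113565 + 21339 = -242092226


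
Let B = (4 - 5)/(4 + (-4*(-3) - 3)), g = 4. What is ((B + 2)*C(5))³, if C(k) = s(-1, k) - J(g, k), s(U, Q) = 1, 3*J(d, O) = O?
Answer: -125000/59319 ≈ -2.1073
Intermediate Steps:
J(d, O) = O/3
C(k) = 1 - k/3
B = -1/13 (B = -1/(4 + (12 - 3)) = -1/(4 + 9) = -1/13 ≈ -0.076923)
((B + 2)*C(5))³ = ((-1/13 + 2)*(1 - ⅓*5))³ = (25*(1 - 5/3)/13)³ = ((25/13)*(-⅔))³ = (-50/39)³ = -125000/59319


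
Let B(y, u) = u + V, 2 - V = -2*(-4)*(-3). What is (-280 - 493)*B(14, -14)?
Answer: -9276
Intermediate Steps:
V = 26 (V = 2 - (-2*(-4))*(-3) = 2 - 8*(-3) = 2 - 1*(-24) = 2 + 24 = 26)
B(y, u) = 26 + u (B(y, u) = u + 26 = 26 + u)
(-280 - 493)*B(14, -14) = (-280 - 493)*(26 - 14) = -773*12 = -9276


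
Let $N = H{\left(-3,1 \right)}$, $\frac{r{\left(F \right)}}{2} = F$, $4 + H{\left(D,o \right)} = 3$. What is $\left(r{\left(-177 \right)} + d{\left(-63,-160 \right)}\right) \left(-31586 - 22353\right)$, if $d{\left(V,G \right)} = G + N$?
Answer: $27778585$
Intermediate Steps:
$H{\left(D,o \right)} = -1$ ($H{\left(D,o \right)} = -4 + 3 = -1$)
$r{\left(F \right)} = 2 F$
$N = -1$
$d{\left(V,G \right)} = -1 + G$ ($d{\left(V,G \right)} = G - 1 = -1 + G$)
$\left(r{\left(-177 \right)} + d{\left(-63,-160 \right)}\right) \left(-31586 - 22353\right) = \left(2 \left(-177\right) - 161\right) \left(-31586 - 22353\right) = \left(-354 - 161\right) \left(-53939\right) = \left(-515\right) \left(-53939\right) = 27778585$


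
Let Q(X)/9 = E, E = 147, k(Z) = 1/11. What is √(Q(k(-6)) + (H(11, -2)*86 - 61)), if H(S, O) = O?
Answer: √1090 ≈ 33.015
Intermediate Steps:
k(Z) = 1/11
Q(X) = 1323 (Q(X) = 9*147 = 1323)
√(Q(k(-6)) + (H(11, -2)*86 - 61)) = √(1323 + (-2*86 - 61)) = √(1323 + (-172 - 61)) = √(1323 - 233) = √1090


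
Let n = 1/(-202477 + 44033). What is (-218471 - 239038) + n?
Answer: -72489555997/158444 ≈ -4.5751e+5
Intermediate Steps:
n = -1/158444 (n = 1/(-158444) = -1/158444 ≈ -6.3114e-6)
(-218471 - 239038) + n = (-218471 - 239038) - 1/158444 = -457509 - 1/158444 = -72489555997/158444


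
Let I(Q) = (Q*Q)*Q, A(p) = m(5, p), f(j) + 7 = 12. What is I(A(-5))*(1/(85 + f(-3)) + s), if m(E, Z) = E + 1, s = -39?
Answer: -42108/5 ≈ -8421.6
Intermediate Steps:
f(j) = 5 (f(j) = -7 + 12 = 5)
m(E, Z) = 1 + E
A(p) = 6 (A(p) = 1 + 5 = 6)
I(Q) = Q³ (I(Q) = Q²*Q = Q³)
I(A(-5))*(1/(85 + f(-3)) + s) = 6³*(1/(85 + 5) - 39) = 216*(1/90 - 39) = 216*(-3509/90) = -42108/5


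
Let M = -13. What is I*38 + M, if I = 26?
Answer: 975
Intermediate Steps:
I*38 + M = 26*38 - 13 = 988 - 13 = 975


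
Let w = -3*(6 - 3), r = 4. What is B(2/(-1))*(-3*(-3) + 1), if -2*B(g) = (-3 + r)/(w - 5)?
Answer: 5/14 ≈ 0.35714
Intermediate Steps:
w = -9 (w = -3*3 = -9)
B(g) = 1/28 (B(g) = -(-3 + 4)/(2*(-9 - 5)) = -1/(2*(-14)) = -(-1)/(2*14) = -½*(-1/14) = 1/28)
B(2/(-1))*(-3*(-3) + 1) = (-3*(-3) + 1)/28 = (9 + 1)/28 = (1/28)*10 = 5/14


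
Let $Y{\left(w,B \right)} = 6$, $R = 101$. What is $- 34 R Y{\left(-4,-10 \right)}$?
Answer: $-20604$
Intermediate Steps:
$- 34 R Y{\left(-4,-10 \right)} = \left(-34\right) 101 \cdot 6 = \left(-3434\right) 6 = -20604$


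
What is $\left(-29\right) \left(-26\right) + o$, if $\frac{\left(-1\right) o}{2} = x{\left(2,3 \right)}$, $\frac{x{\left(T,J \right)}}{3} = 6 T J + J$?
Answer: $520$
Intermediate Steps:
$x{\left(T,J \right)} = 3 J + 18 J T$ ($x{\left(T,J \right)} = 3 \left(6 T J + J\right) = 3 \left(6 J T + J\right) = 3 \left(J + 6 J T\right) = 3 J + 18 J T$)
$o = -234$ ($o = - 2 \cdot 3 \cdot 3 \left(1 + 6 \cdot 2\right) = - 2 \cdot 3 \cdot 3 \left(1 + 12\right) = - 2 \cdot 3 \cdot 3 \cdot 13 = \left(-2\right) 117 = -234$)
$\left(-29\right) \left(-26\right) + o = \left(-29\right) \left(-26\right) - 234 = 754 - 234 = 520$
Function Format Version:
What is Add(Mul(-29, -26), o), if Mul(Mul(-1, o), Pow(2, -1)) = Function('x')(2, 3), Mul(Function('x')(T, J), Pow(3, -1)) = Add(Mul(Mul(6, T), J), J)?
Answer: 520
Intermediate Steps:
Function('x')(T, J) = Add(Mul(3, J), Mul(18, J, T)) (Function('x')(T, J) = Mul(3, Add(Mul(Mul(6, T), J), J)) = Mul(3, Add(Mul(6, J, T), J)) = Mul(3, Add(J, Mul(6, J, T))) = Add(Mul(3, J), Mul(18, J, T)))
o = -234 (o = Mul(-2, Mul(3, 3, Add(1, Mul(6, 2)))) = Mul(-2, Mul(3, 3, Add(1, 12))) = Mul(-2, Mul(3, 3, 13)) = Mul(-2, 117) = -234)
Add(Mul(-29, -26), o) = Add(Mul(-29, -26), -234) = Add(754, -234) = 520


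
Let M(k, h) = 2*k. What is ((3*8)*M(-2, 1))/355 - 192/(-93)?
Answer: 19744/11005 ≈ 1.7941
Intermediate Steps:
((3*8)*M(-2, 1))/355 - 192/(-93) = ((3*8)*(2*(-2)))/355 - 192/(-93) = (24*(-4))*(1/355) - 192*(-1/93) = -96*1/355 + 64/31 = -96/355 + 64/31 = 19744/11005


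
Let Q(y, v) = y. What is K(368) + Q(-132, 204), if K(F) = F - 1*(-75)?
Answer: 311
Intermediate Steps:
K(F) = 75 + F (K(F) = F + 75 = 75 + F)
K(368) + Q(-132, 204) = (75 + 368) - 132 = 443 - 132 = 311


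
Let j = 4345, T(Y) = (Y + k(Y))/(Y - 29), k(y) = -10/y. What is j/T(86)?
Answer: 3549865/1231 ≈ 2883.7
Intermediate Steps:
T(Y) = (Y - 10/Y)/(-29 + Y) (T(Y) = (Y - 10/Y)/(Y - 29) = (Y - 10/Y)/(-29 + Y))
j/T(86) = 4345/(((-10 + 86²)/(86*(-29 + 86)))) = 4345/(((1/86)*(-10 + 7396)/57)) = 4345/(((1/86)*(1/57)*7386)) = 4345/(1231/817) = 4345*(817/1231) = 3549865/1231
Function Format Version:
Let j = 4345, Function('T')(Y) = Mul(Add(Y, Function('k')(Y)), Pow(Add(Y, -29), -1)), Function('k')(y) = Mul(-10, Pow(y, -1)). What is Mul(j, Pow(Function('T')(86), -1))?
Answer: Rational(3549865, 1231) ≈ 2883.7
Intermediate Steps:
Function('T')(Y) = Mul(Pow(Add(-29, Y), -1), Add(Y, Mul(-10, Pow(Y, -1)))) (Function('T')(Y) = Mul(Add(Y, Mul(-10, Pow(Y, -1))), Pow(Add(Y, -29), -1)) = Mul(Add(Y, Mul(-10, Pow(Y, -1))), Pow(Add(-29, Y), -1)) = Mul(Pow(Add(-29, Y), -1), Add(Y, Mul(-10, Pow(Y, -1)))))
Mul(j, Pow(Function('T')(86), -1)) = Mul(4345, Pow(Mul(Pow(86, -1), Pow(Add(-29, 86), -1), Add(-10, Pow(86, 2))), -1)) = Mul(4345, Pow(Mul(Rational(1, 86), Pow(57, -1), Add(-10, 7396)), -1)) = Mul(4345, Pow(Mul(Rational(1, 86), Rational(1, 57), 7386), -1)) = Mul(4345, Pow(Rational(1231, 817), -1)) = Mul(4345, Rational(817, 1231)) = Rational(3549865, 1231)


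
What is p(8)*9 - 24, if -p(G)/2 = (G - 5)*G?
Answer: -456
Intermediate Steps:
p(G) = -2*G*(-5 + G) (p(G) = -2*(G - 5)*G = -2*(-5 + G)*G = -2*G*(-5 + G))
p(8)*9 - 24 = (2*8*(5 - 1*8))*9 - 24 = (2*8*(5 - 8))*9 - 24 = (2*8*(-3))*9 - 24 = -48*9 - 24 = -432 - 24 = -456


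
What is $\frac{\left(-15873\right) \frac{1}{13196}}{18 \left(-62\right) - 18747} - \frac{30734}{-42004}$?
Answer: $\frac{671368457177}{917479888716} \approx 0.73175$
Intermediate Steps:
$\frac{\left(-15873\right) \frac{1}{13196}}{18 \left(-62\right) - 18747} - \frac{30734}{-42004} = \frac{\left(-15873\right) \frac{1}{13196}}{-1116 - 18747} - - \frac{15367}{21002} = - \frac{15873}{13196 \left(-19863\right)} + \frac{15367}{21002} = \left(- \frac{15873}{13196}\right) \left(- \frac{1}{19863}\right) + \frac{15367}{21002} = \frac{5291}{87370716} + \frac{15367}{21002} = \frac{671368457177}{917479888716}$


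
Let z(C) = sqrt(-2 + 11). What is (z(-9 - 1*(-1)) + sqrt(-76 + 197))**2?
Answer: 196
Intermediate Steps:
z(C) = 3 (z(C) = sqrt(9) = 3)
(z(-9 - 1*(-1)) + sqrt(-76 + 197))**2 = (3 + sqrt(-76 + 197))**2 = (3 + sqrt(121))**2 = (3 + 11)**2 = 14**2 = 196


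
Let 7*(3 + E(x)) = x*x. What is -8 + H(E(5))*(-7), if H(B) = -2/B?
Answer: 33/2 ≈ 16.500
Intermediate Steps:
E(x) = -3 + x²/7 (E(x) = -3 + (x*x)/7 = -3 + x²/7)
-8 + H(E(5))*(-7) = -8 - 2/(-3 + (⅐)*5²)*(-7) = -8 - 2/(-3 + (⅐)*25)*(-7) = -8 - 2/(-3 + 25/7)*(-7) = -8 - 2/4/7*(-7) = -8 - 2*7/4*(-7) = -8 - 7/2*(-7) = -8 + 49/2 = 33/2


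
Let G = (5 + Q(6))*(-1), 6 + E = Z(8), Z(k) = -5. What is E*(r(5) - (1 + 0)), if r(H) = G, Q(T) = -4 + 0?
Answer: 22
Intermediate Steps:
E = -11 (E = -6 - 5 = -11)
Q(T) = -4
G = -1 (G = (5 - 4)*(-1) = 1*(-1) = -1)
r(H) = -1
E*(r(5) - (1 + 0)) = -11*(-1 - (1 + 0)) = -11*(-1 - 1*1) = -11*(-1 - 1) = -11*(-2) = 22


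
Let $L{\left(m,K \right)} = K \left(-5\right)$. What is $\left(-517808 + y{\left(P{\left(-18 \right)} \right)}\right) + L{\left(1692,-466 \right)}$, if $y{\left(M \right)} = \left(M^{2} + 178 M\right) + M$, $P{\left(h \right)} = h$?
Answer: $-518376$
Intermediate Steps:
$L{\left(m,K \right)} = - 5 K$
$y{\left(M \right)} = M^{2} + 179 M$
$\left(-517808 + y{\left(P{\left(-18 \right)} \right)}\right) + L{\left(1692,-466 \right)} = \left(-517808 - 18 \left(179 - 18\right)\right) - -2330 = \left(-517808 - 2898\right) + 2330 = -520706 + 2330 = -518376$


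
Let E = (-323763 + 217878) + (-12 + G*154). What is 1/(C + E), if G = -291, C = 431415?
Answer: 1/280704 ≈ 3.5625e-6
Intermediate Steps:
E = -150711 (E = (-323763 + 217878) + (-12 - 291*154) = -105885 + (-12 - 44814) = -105885 - 44826 = -150711)
1/(C + E) = 1/(431415 - 150711) = 1/280704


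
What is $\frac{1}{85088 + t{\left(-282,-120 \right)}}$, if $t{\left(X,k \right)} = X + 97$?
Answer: $\frac{1}{84903} \approx 1.1778 \cdot 10^{-5}$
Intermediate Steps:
$t{\left(X,k \right)} = 97 + X$
$\frac{1}{85088 + t{\left(-282,-120 \right)}} = \frac{1}{85088 + \left(97 - 282\right)} = \frac{1}{85088 - 185} = \frac{1}{84903}$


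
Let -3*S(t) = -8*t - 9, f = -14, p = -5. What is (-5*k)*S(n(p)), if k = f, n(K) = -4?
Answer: -1610/3 ≈ -536.67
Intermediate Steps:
k = -14
S(t) = 3 + 8*t/3 (S(t) = -(-8*t - 9)/3 = -(-9 - 8*t)/3 = 3 + 8*t/3)
(-5*k)*S(n(p)) = (-5*(-14))*(3 + (8/3)*(-4)) = 70*(3 - 32/3) = 70*(-23/3) = -1610/3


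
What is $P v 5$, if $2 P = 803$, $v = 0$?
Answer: $0$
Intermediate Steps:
$P = \frac{803}{2}$ ($P = \frac{1}{2} \cdot 803 = \frac{803}{2} \approx 401.5$)
$P v 5 = \frac{803 \cdot 0 \cdot 5}{2} = \frac{803}{2} \cdot 0 = 0$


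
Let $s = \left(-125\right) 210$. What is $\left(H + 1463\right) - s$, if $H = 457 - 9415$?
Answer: $18755$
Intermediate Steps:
$H = -8958$
$s = -26250$
$\left(H + 1463\right) - s = \left(-8958 + 1463\right) - -26250 = -7495 + 26250 = 18755$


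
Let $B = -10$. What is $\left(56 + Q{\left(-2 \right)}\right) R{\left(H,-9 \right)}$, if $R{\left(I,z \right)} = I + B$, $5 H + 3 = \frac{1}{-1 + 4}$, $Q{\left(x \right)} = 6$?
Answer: $- \frac{9796}{15} \approx -653.07$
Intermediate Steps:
$H = - \frac{8}{15}$ ($H = - \frac{3}{5} + \frac{1}{5 \left(-1 + 4\right)} = - \frac{3}{5} + \frac{1}{5 \cdot 3} = - \frac{3}{5} + \frac{1}{5} \cdot \frac{1}{3} = - \frac{3}{5} + \frac{1}{15} = - \frac{8}{15} \approx -0.53333$)
$R{\left(I,z \right)} = -10 + I$ ($R{\left(I,z \right)} = I - 10 = -10 + I$)
$\left(56 + Q{\left(-2 \right)}\right) R{\left(H,-9 \right)} = \left(56 + 6\right) \left(-10 - \frac{8}{15}\right) = 62 \left(- \frac{158}{15}\right) = - \frac{9796}{15}$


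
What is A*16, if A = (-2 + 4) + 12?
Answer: 224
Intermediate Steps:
A = 14 (A = 2 + 12 = 14)
A*16 = 14*16 = 224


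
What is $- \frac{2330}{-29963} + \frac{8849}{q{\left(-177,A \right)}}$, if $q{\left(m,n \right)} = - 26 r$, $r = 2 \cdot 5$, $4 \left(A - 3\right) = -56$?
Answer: $- \frac{264536787}{7790380} \approx -33.957$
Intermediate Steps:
$A = -11$ ($A = 3 + \frac{1}{4} \left(-56\right) = 3 - 14 = -11$)
$r = 10$
$q{\left(m,n \right)} = -260$ ($q{\left(m,n \right)} = \left(-26\right) 10 = -260$)
$- \frac{2330}{-29963} + \frac{8849}{q{\left(-177,A \right)}} = - \frac{2330}{-29963} + \frac{8849}{-260} = \left(-2330\right) \left(- \frac{1}{29963}\right) + 8849 \left(- \frac{1}{260}\right) = \frac{2330}{29963} - \frac{8849}{260} = - \frac{264536787}{7790380}$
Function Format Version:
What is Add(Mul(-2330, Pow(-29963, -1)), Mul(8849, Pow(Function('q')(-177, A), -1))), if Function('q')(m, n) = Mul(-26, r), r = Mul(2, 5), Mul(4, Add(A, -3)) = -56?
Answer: Rational(-264536787, 7790380) ≈ -33.957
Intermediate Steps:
A = -11 (A = Add(3, Mul(Rational(1, 4), -56)) = Add(3, -14) = -11)
r = 10
Function('q')(m, n) = -260 (Function('q')(m, n) = Mul(-26, 10) = -260)
Add(Mul(-2330, Pow(-29963, -1)), Mul(8849, Pow(Function('q')(-177, A), -1))) = Add(Mul(-2330, Pow(-29963, -1)), Mul(8849, Pow(-260, -1))) = Add(Mul(-2330, Rational(-1, 29963)), Mul(8849, Rational(-1, 260))) = Add(Rational(2330, 29963), Rational(-8849, 260)) = Rational(-264536787, 7790380)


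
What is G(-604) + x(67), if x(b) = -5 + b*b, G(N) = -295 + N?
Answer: 3585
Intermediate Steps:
x(b) = -5 + b²
G(-604) + x(67) = (-295 - 604) + (-5 + 67²) = -899 + (-5 + 4489) = -899 + 4484 = 3585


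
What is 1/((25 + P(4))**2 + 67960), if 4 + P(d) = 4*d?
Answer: 1/69329 ≈ 1.4424e-5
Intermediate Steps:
P(d) = -4 + 4*d
1/((25 + P(4))**2 + 67960) = 1/((25 + (-4 + 4*4))**2 + 67960) = 1/((25 + (-4 + 16))**2 + 67960) = 1/((25 + 12)**2 + 67960) = 1/(37**2 + 67960) = 1/(1369 + 67960) = 1/69329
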